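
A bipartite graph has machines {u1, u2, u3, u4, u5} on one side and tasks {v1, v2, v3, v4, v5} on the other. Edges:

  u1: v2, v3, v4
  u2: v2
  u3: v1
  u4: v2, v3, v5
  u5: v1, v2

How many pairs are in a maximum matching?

4

Unit-capacity flow: source→left, listed edges, right→sink; max matching = max flow.
Augmenting path u1→v2 (+1); matched 1.
Augmenting path u3→v1 (+1); matched 2.
Augmenting path u4→v3 (+1); matched 3.
Augmenting path u2→v2→u1→v4 (+1); matched 4.
No augmenting path remains; maximum matching = 4.
König certificate: {u1, u4, v1, v2} is a vertex cover of size 4 (every listed pair touches it), so no matching can be larger.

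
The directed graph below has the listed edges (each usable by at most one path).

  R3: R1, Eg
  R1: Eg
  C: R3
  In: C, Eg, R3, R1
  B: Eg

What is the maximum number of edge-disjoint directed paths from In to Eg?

3

Assign every edge capacity 1; by Menger, the answer equals the max flow.
Path In→Eg (+1); total 1.
Path In→R1→Eg (+1); total 2.
Path In→R3→Eg (+1); total 3.
No residual In→Eg path; max flow = 3.
Certifying cut of size 3: {In→Eg, R1→Eg, R3→Eg}.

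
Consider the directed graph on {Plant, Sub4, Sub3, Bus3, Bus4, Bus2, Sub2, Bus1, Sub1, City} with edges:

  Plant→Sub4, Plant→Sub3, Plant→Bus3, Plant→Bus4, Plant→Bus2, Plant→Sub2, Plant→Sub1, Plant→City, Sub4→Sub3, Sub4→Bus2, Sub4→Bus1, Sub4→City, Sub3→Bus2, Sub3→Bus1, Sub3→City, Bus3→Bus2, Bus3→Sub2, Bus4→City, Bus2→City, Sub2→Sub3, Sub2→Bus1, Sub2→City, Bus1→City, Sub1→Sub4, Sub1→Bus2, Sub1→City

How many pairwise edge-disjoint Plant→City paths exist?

Assign every edge capacity 1; by Menger, the answer equals the max flow.
Path Plant→City (+1); total 1.
Path Plant→Sub4→City (+1); total 2.
Path Plant→Sub3→City (+1); total 3.
Path Plant→Bus4→City (+1); total 4.
Path Plant→Bus2→City (+1); total 5.
Path Plant→Sub2→City (+1); total 6.
Path Plant→Sub1→City (+1); total 7.
Path Plant→Bus3→Sub2→Bus1→City (+1); total 8.
No residual Plant→City path; max flow = 8.
Certifying cut of size 8: {Plant→Bus2, Plant→Bus3, Plant→Bus4, Plant→City, Plant→Sub1, Plant→Sub2, Plant→Sub3, Plant→Sub4}.

8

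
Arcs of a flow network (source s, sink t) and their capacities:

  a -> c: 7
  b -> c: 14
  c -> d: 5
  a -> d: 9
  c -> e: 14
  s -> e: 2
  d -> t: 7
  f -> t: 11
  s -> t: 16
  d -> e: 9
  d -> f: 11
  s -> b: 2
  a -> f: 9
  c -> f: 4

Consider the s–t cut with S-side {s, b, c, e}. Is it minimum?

Given cut capacity: 16 + 5 + 4 = 25.
Augment s→t: bottleneck 16, flow now 16.
Augment s→b→c→d→t: bottleneck 2, flow now 18.
No augmenting path remains; maximum flow = 18.
In the residual graph, reachable from s: {s, e}.
Min-cut edges: s→b (2), s→t (16); capacity 2 + 16 = 18.
Cut capacity 25 exceeds the max flow 18, so it is not minimum.

No — its capacity is 25, but the minimum cut has capacity 18.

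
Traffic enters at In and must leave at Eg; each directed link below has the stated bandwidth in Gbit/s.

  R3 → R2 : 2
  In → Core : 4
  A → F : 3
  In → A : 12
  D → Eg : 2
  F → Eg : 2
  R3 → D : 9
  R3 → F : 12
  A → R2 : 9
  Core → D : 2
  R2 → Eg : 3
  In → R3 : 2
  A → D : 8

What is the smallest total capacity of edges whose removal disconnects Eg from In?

7

Augment In→A→F→Eg: bottleneck 2, flow now 2.
Augment In→A→D→Eg: bottleneck 2, flow now 4.
Augment In→A→R2→Eg: bottleneck 3, flow now 7.
No augmenting path remains; maximum flow = 7.
By max-flow min-cut, the minimum cut capacity equals the max flow.
In the residual graph, reachable from In: {In, A, Core, R3, F, D, R2}.
Min-cut edges: F→Eg (2), D→Eg (2), R2→Eg (3); capacity 2 + 2 + 3 = 7.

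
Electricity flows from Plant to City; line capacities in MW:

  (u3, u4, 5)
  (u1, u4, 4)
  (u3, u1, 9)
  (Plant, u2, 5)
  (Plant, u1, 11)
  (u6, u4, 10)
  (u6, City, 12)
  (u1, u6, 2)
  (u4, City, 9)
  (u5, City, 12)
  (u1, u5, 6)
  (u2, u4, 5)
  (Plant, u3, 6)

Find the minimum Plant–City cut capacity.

Augment Plant→u1→u4→City: bottleneck 4, flow now 4.
Augment Plant→u1→u5→City: bottleneck 6, flow now 10.
Augment Plant→u1→u6→City: bottleneck 1, flow now 11.
Augment Plant→u2→u4→City: bottleneck 5, flow now 16.
Augment Plant→u3→u1→u6→City: bottleneck 1, flow now 17.
No augmenting path remains; maximum flow = 17.
By max-flow min-cut, the minimum cut capacity equals the max flow.
In the residual graph, reachable from Plant: {Plant, u1, u2, u3, u4}.
Min-cut edges: u1→u5 (6), u1→u6 (2), u4→City (9); capacity 6 + 2 + 9 = 17.

17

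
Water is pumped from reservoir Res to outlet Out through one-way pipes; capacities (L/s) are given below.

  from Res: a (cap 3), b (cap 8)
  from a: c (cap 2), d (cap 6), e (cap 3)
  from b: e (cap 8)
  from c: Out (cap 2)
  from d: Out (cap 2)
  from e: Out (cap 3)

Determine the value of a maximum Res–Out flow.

Augment Res→a→c→Out: bottleneck 2, flow now 2.
Augment Res→a→d→Out: bottleneck 1, flow now 3.
Augment Res→b→e→Out: bottleneck 3, flow now 6.
No augmenting path remains; maximum flow = 6.
In the residual graph, reachable from Res: {Res, b, e}.
Min-cut edges: Res→a (3), e→Out (3); capacity 3 + 3 = 6.
This cut is saturated, so no flow can exceed 6.

6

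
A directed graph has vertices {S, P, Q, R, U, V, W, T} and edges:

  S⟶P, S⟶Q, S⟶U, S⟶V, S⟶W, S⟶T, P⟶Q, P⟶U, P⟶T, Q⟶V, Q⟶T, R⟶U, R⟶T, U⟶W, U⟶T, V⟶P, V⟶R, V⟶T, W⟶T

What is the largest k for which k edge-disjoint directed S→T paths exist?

Assign every edge capacity 1; by Menger, the answer equals the max flow.
Path S→T (+1); total 1.
Path S→P→T (+1); total 2.
Path S→Q→T (+1); total 3.
Path S→U→T (+1); total 4.
Path S→V→T (+1); total 5.
Path S→W→T (+1); total 6.
No residual S→T path; max flow = 6.
Certifying cut of size 6: {S→P, S→Q, S→T, S→U, S→V, S→W}.

6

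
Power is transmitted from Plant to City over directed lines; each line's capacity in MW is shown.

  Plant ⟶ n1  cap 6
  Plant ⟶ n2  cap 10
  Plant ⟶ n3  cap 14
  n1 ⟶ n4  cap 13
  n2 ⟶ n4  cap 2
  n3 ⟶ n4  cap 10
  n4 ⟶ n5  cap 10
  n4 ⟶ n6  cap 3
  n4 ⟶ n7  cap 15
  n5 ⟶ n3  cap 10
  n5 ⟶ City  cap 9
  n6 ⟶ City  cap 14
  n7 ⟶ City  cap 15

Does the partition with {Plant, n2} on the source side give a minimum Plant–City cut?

No — its capacity is 22, but the minimum cut has capacity 18.

Given cut capacity: 6 + 14 + 2 = 22.
Augment Plant→n1→n4→n5→City: bottleneck 6, flow now 6.
Augment Plant→n2→n4→n5→City: bottleneck 2, flow now 8.
Augment Plant→n3→n4→n5→City: bottleneck 1, flow now 9.
Augment Plant→n3→n4→n6→City: bottleneck 3, flow now 12.
Augment Plant→n3→n4→n7→City: bottleneck 6, flow now 18.
No augmenting path remains; maximum flow = 18.
In the residual graph, reachable from Plant: {Plant, n2, n3}.
Min-cut edges: Plant→n1 (6), n2→n4 (2), n3→n4 (10); capacity 6 + 2 + 10 = 18.
Cut capacity 22 exceeds the max flow 18, so it is not minimum.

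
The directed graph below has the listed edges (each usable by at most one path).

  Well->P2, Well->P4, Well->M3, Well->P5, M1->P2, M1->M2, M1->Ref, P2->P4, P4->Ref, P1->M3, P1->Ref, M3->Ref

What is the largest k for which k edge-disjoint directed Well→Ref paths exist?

Assign every edge capacity 1; by Menger, the answer equals the max flow.
Path Well→P4→Ref (+1); total 1.
Path Well→M3→Ref (+1); total 2.
No residual Well→Ref path; max flow = 2.
Certifying cut of size 2: {P4→Ref, Well→M3}.

2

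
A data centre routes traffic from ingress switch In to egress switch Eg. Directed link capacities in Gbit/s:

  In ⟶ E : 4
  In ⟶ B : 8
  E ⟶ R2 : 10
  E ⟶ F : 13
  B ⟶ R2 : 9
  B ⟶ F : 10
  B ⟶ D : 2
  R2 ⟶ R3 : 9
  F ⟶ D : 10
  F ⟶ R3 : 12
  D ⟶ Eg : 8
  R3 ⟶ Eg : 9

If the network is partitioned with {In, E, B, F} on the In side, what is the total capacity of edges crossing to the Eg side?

43

Edges leaving {In, E, B, F}: E→R2 (10), B→R2 (9), B→D (2), F→D (10), F→R3 (12).
Cut capacity = 10 + 9 + 2 + 10 + 12 = 43.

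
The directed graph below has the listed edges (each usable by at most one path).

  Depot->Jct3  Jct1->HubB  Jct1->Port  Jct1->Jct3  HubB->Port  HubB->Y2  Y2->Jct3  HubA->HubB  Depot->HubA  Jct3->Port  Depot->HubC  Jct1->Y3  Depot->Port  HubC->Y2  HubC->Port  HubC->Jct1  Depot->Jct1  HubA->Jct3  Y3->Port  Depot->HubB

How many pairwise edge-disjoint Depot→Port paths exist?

5

Assign every edge capacity 1; by Menger, the answer equals the max flow.
Path Depot→Port (+1); total 1.
Path Depot→Jct1→Port (+1); total 2.
Path Depot→Jct3→Port (+1); total 3.
Path Depot→HubC→Port (+1); total 4.
Path Depot→HubB→Port (+1); total 5.
No residual Depot→Port path; max flow = 5.
Certifying cut of size 5: {Depot→HubC, Depot→Jct1, Depot→Port, HubB→Port, Jct3→Port}.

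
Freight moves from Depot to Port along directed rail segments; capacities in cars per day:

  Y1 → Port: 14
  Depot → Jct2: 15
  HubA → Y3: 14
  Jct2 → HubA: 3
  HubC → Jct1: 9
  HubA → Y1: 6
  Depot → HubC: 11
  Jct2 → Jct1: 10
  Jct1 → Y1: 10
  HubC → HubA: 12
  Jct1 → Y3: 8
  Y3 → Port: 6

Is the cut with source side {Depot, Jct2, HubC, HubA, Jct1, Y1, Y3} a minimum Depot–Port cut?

Yes — it is a minimum cut (capacity 20).

Given cut capacity: 14 + 6 = 20.
Augment Depot→Jct2→HubA→Y1→Port: bottleneck 3, flow now 3.
Augment Depot→Jct2→Jct1→Y1→Port: bottleneck 10, flow now 13.
Augment Depot→HubC→HubA→Y1→Port: bottleneck 1, flow now 14.
Augment Depot→HubC→HubA→Y3→Port: bottleneck 6, flow now 20.
No augmenting path remains; maximum flow = 20.
Cut capacity 20 equals the max flow, so it is a minimum cut.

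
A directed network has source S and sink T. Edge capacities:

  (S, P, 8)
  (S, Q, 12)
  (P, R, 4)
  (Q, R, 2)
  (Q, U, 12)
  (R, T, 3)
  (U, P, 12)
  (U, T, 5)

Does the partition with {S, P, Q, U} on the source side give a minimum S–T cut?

No — its capacity is 11, but the minimum cut has capacity 8.

Given cut capacity: 4 + 2 + 5 = 11.
Augment S→P→R→T: bottleneck 3, flow now 3.
Augment S→Q→U→T: bottleneck 5, flow now 8.
No augmenting path remains; maximum flow = 8.
In the residual graph, reachable from S: {S, P, Q, R, U}.
Min-cut edges: R→T (3), U→T (5); capacity 3 + 5 = 8.
Cut capacity 11 exceeds the max flow 8, so it is not minimum.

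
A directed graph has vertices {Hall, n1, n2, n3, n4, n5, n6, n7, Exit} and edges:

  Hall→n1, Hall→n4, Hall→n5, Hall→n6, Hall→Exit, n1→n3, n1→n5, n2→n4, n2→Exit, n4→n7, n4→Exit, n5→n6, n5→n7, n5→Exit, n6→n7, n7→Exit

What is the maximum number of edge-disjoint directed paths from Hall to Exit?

4

Assign every edge capacity 1; by Menger, the answer equals the max flow.
Path Hall→Exit (+1); total 1.
Path Hall→n4→Exit (+1); total 2.
Path Hall→n5→Exit (+1); total 3.
Path Hall→n6→n7→Exit (+1); total 4.
No residual Hall→Exit path; max flow = 4.
Certifying cut of size 4: {Hall→Exit, Hall→n4, n5→Exit, n7→Exit}.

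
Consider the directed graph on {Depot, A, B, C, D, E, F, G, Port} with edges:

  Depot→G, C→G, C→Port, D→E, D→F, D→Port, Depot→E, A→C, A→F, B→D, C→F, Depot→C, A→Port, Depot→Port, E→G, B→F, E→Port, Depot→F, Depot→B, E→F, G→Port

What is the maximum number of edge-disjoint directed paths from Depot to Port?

Assign every edge capacity 1; by Menger, the answer equals the max flow.
Path Depot→Port (+1); total 1.
Path Depot→C→Port (+1); total 2.
Path Depot→E→Port (+1); total 3.
Path Depot→G→Port (+1); total 4.
Path Depot→B→D→Port (+1); total 5.
No residual Depot→Port path; max flow = 5.
Certifying cut of size 5: {Depot→B, Depot→C, Depot→E, Depot→G, Depot→Port}.

5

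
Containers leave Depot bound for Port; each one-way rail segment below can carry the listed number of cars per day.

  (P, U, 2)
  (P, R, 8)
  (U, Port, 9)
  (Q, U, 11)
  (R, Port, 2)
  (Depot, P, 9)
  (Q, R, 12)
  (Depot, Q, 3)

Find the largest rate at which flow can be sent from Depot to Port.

Augment Depot→P→R→Port: bottleneck 2, flow now 2.
Augment Depot→P→U→Port: bottleneck 2, flow now 4.
Augment Depot→Q→U→Port: bottleneck 3, flow now 7.
No augmenting path remains; maximum flow = 7.
In the residual graph, reachable from Depot: {Depot, P, R}.
Min-cut edges: Depot→Q (3), P→U (2), R→Port (2); capacity 3 + 2 + 2 = 7.
This cut is saturated, so no flow can exceed 7.

7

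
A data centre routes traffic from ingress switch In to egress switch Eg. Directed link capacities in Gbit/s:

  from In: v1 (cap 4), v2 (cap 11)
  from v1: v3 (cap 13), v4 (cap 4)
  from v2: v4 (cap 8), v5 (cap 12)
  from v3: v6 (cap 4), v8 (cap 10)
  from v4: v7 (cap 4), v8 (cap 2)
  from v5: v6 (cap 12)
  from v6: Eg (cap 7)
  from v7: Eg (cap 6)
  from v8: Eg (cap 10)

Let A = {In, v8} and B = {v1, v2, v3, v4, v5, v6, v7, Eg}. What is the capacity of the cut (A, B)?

25

Edges leaving {In, v8}: In→v1 (4), In→v2 (11), v8→Eg (10).
Cut capacity = 4 + 11 + 10 = 25.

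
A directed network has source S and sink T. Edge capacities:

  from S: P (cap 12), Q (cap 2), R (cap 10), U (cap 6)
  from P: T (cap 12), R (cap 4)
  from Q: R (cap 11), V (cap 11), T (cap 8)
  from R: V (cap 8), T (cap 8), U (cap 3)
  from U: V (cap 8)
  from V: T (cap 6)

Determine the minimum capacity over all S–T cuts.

28

Augment S→P→T: bottleneck 12, flow now 12.
Augment S→Q→T: bottleneck 2, flow now 14.
Augment S→R→T: bottleneck 8, flow now 22.
Augment S→R→V→T: bottleneck 2, flow now 24.
Augment S→U→V→T: bottleneck 4, flow now 28.
No augmenting path remains; maximum flow = 28.
By max-flow min-cut, the minimum cut capacity equals the max flow.
In the residual graph, reachable from S: {S, R, U, V}.
Min-cut edges: S→P (12), S→Q (2), R→T (8), V→T (6); capacity 12 + 2 + 8 + 6 = 28.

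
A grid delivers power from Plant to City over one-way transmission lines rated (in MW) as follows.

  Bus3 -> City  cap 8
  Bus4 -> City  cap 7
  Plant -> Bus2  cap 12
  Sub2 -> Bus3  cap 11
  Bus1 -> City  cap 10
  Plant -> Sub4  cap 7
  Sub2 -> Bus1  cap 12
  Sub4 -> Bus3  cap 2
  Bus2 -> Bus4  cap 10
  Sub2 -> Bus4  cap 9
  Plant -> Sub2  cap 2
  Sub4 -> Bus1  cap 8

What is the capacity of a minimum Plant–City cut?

16

Augment Plant→Sub4→Bus3→City: bottleneck 2, flow now 2.
Augment Plant→Sub4→Bus1→City: bottleneck 5, flow now 7.
Augment Plant→Sub2→Bus3→City: bottleneck 2, flow now 9.
Augment Plant→Bus2→Bus4→City: bottleneck 7, flow now 16.
No augmenting path remains; maximum flow = 16.
By max-flow min-cut, the minimum cut capacity equals the max flow.
In the residual graph, reachable from Plant: {Plant, Bus2, Bus4}.
Min-cut edges: Plant→Sub4 (7), Plant→Sub2 (2), Bus4→City (7); capacity 7 + 2 + 7 = 16.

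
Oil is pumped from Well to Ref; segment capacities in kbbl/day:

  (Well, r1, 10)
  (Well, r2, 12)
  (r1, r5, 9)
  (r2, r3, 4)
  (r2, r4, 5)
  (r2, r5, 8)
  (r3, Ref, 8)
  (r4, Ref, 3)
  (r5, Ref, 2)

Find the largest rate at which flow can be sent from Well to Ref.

Augment Well→r1→r5→Ref: bottleneck 2, flow now 2.
Augment Well→r2→r3→Ref: bottleneck 4, flow now 6.
Augment Well→r2→r4→Ref: bottleneck 3, flow now 9.
No augmenting path remains; maximum flow = 9.
In the residual graph, reachable from Well: {Well, r1, r2, r4, r5}.
Min-cut edges: r2→r3 (4), r4→Ref (3), r5→Ref (2); capacity 4 + 3 + 2 = 9.
This cut is saturated, so no flow can exceed 9.

9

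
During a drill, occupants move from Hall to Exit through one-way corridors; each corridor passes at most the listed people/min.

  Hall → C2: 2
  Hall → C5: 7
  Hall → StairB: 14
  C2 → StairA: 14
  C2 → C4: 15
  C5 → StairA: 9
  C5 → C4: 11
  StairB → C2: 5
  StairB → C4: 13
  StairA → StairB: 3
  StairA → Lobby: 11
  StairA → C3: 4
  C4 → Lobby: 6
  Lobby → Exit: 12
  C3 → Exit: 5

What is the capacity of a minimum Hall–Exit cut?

Augment Hall→C2→StairA→Lobby→Exit: bottleneck 2, flow now 2.
Augment Hall→C5→StairA→Lobby→Exit: bottleneck 7, flow now 9.
Augment Hall→StairB→C4→Lobby→Exit: bottleneck 3, flow now 12.
Augment Hall→StairB→C2→StairA→C3→Exit: bottleneck 4, flow now 16.
No augmenting path remains; maximum flow = 16.
By max-flow min-cut, the minimum cut capacity equals the max flow.
In the residual graph, reachable from Hall: {Hall, C2, C5, StairB, StairA, C4, Lobby}.
Min-cut edges: StairA→C3 (4), Lobby→Exit (12); capacity 4 + 12 = 16.

16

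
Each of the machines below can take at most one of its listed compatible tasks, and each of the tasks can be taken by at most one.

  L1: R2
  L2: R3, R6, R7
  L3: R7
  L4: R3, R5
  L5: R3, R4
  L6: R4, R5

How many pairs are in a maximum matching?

6

Unit-capacity flow: source→left, listed edges, right→sink; max matching = max flow.
Augmenting path L1→R2 (+1); matched 1.
Augmenting path L2→R3 (+1); matched 2.
Augmenting path L3→R7 (+1); matched 3.
Augmenting path L4→R5 (+1); matched 4.
Augmenting path L5→R4 (+1); matched 5.
Augmenting path L6→R4→L5→R3→L2→R6 (+1); matched 6.
No augmenting path remains; maximum matching = 6.
König certificate: {L1, L2, L3, L4, L5, L6} is a vertex cover of size 6 (every listed pair touches it), so no matching can be larger.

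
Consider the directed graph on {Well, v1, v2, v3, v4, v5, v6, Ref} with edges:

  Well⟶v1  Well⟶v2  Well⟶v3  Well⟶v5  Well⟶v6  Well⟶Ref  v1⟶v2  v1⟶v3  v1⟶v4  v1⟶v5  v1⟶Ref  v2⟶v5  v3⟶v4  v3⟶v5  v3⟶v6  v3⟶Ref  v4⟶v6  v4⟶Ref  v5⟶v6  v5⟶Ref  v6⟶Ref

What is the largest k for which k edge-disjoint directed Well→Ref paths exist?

5

Assign every edge capacity 1; by Menger, the answer equals the max flow.
Path Well→Ref (+1); total 1.
Path Well→v1→Ref (+1); total 2.
Path Well→v3→Ref (+1); total 3.
Path Well→v5→Ref (+1); total 4.
Path Well→v6→Ref (+1); total 5.
No residual Well→Ref path; max flow = 5.
Certifying cut of size 5: {Well→Ref, Well→v1, Well→v3, v5→Ref, v6→Ref}.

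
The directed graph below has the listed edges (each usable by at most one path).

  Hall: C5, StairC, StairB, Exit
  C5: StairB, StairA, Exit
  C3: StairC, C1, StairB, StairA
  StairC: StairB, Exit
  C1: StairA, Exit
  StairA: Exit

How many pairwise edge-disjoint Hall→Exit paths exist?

3

Assign every edge capacity 1; by Menger, the answer equals the max flow.
Path Hall→Exit (+1); total 1.
Path Hall→C5→Exit (+1); total 2.
Path Hall→StairC→Exit (+1); total 3.
No residual Hall→Exit path; max flow = 3.
Certifying cut of size 3: {Hall→C5, Hall→Exit, Hall→StairC}.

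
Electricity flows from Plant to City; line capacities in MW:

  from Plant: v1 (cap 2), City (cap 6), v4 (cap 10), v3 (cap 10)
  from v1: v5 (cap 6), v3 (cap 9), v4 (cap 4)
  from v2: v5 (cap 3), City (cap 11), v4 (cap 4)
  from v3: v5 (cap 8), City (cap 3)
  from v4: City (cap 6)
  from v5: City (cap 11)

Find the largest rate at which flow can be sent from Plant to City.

24

Augment Plant→City: bottleneck 6, flow now 6.
Augment Plant→v3→City: bottleneck 3, flow now 9.
Augment Plant→v4→City: bottleneck 6, flow now 15.
Augment Plant→v1→v5→City: bottleneck 2, flow now 17.
Augment Plant→v3→v5→City: bottleneck 7, flow now 24.
No augmenting path remains; maximum flow = 24.
In the residual graph, reachable from Plant: {Plant, v4}.
Min-cut edges: Plant→v1 (2), Plant→v3 (10), Plant→City (6), v4→City (6); capacity 2 + 10 + 6 + 6 = 24.
This cut is saturated, so no flow can exceed 24.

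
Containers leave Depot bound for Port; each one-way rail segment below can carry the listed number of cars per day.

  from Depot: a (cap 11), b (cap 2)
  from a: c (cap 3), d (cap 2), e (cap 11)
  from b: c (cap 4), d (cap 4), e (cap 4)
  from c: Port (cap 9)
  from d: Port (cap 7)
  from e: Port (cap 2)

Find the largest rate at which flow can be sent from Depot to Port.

Augment Depot→a→c→Port: bottleneck 3, flow now 3.
Augment Depot→a→d→Port: bottleneck 2, flow now 5.
Augment Depot→a→e→Port: bottleneck 2, flow now 7.
Augment Depot→b→c→Port: bottleneck 2, flow now 9.
No augmenting path remains; maximum flow = 9.
In the residual graph, reachable from Depot: {Depot, a, e}.
Min-cut edges: Depot→b (2), a→c (3), a→d (2), e→Port (2); capacity 2 + 3 + 2 + 2 = 9.
This cut is saturated, so no flow can exceed 9.

9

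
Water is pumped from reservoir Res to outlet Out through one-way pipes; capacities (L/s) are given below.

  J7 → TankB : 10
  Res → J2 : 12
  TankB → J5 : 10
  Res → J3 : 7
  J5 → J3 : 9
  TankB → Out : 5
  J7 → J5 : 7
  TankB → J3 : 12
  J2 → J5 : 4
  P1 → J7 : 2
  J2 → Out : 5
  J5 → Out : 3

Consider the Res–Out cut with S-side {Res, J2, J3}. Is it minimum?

No — its capacity is 9, but the minimum cut has capacity 8.

Given cut capacity: 4 + 5 = 9.
Augment Res→J2→Out: bottleneck 5, flow now 5.
Augment Res→J2→J5→Out: bottleneck 3, flow now 8.
No augmenting path remains; maximum flow = 8.
In the residual graph, reachable from Res: {Res, J2, J5, J3}.
Min-cut edges: J2→Out (5), J5→Out (3); capacity 5 + 3 = 8.
Cut capacity 9 exceeds the max flow 8, so it is not minimum.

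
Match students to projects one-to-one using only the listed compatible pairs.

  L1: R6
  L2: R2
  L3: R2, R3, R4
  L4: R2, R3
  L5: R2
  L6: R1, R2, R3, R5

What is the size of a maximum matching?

5

Unit-capacity flow: source→left, listed edges, right→sink; max matching = max flow.
Augmenting path L1→R6 (+1); matched 1.
Augmenting path L2→R2 (+1); matched 2.
Augmenting path L3→R3 (+1); matched 3.
Augmenting path L6→R1 (+1); matched 4.
Augmenting path L4→R3→L3→R4 (+1); matched 5.
No augmenting path remains; maximum matching = 5.
König certificate: {L1, L3, L4, L6, R2} is a vertex cover of size 5 (every listed pair touches it), so no matching can be larger.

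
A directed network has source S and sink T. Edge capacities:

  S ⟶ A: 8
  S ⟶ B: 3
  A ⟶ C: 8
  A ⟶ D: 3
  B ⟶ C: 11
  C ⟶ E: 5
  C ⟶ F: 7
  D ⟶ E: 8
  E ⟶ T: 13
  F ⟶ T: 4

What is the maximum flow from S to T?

Augment S→A→C→E→T: bottleneck 5, flow now 5.
Augment S→A→C→F→T: bottleneck 3, flow now 8.
Augment S→B→C→F→T: bottleneck 1, flow now 9.
Augment S→B→C→A→D→E→T: bottleneck 2, flow now 11. (uses reverse residual edge)
No augmenting path remains; maximum flow = 11.
In the residual graph, reachable from S: {S}.
Min-cut edges: S→A (8), S→B (3); capacity 8 + 3 = 11.
This cut is saturated, so no flow can exceed 11.

11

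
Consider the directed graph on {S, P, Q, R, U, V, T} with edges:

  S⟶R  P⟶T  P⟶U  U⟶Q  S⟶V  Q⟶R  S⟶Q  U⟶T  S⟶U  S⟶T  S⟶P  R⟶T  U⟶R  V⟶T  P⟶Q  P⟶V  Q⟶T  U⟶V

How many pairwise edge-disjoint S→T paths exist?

Assign every edge capacity 1; by Menger, the answer equals the max flow.
Path S→T (+1); total 1.
Path S→P→T (+1); total 2.
Path S→Q→T (+1); total 3.
Path S→R→T (+1); total 4.
Path S→U→T (+1); total 5.
Path S→V→T (+1); total 6.
No residual S→T path; max flow = 6.
Certifying cut of size 6: {S→P, S→Q, S→R, S→T, S→U, S→V}.

6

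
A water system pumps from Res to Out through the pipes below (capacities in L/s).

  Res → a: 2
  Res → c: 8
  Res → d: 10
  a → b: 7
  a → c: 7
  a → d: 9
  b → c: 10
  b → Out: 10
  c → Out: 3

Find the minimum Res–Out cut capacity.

5

Augment Res→c→Out: bottleneck 3, flow now 3.
Augment Res→a→b→Out: bottleneck 2, flow now 5.
No augmenting path remains; maximum flow = 5.
By max-flow min-cut, the minimum cut capacity equals the max flow.
In the residual graph, reachable from Res: {Res, c, d}.
Min-cut edges: Res→a (2), c→Out (3); capacity 2 + 3 = 5.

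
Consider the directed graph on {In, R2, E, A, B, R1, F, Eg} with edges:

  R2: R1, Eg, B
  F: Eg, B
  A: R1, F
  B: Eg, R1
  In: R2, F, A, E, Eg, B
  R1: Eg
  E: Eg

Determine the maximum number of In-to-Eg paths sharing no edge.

6

Assign every edge capacity 1; by Menger, the answer equals the max flow.
Path In→Eg (+1); total 1.
Path In→R2→Eg (+1); total 2.
Path In→E→Eg (+1); total 3.
Path In→B→Eg (+1); total 4.
Path In→F→Eg (+1); total 5.
Path In→A→R1→Eg (+1); total 6.
No residual In→Eg path; max flow = 6.
Certifying cut of size 6: {In→A, In→B, In→E, In→Eg, In→F, In→R2}.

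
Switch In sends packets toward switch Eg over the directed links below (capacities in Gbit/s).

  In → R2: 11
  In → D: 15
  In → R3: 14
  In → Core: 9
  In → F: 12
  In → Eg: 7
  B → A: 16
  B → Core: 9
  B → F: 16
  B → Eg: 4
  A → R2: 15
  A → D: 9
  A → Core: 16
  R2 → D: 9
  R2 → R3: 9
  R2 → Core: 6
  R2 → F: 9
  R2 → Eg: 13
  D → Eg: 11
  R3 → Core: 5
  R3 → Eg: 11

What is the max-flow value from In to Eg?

Augment In→Eg: bottleneck 7, flow now 7.
Augment In→R2→Eg: bottleneck 11, flow now 18.
Augment In→D→Eg: bottleneck 11, flow now 29.
Augment In→R3→Eg: bottleneck 11, flow now 40.
No augmenting path remains; maximum flow = 40.
In the residual graph, reachable from In: {In, D, R3, Core, F}.
Min-cut edges: In→R2 (11), In→Eg (7), D→Eg (11), R3→Eg (11); capacity 11 + 7 + 11 + 11 = 40.
This cut is saturated, so no flow can exceed 40.

40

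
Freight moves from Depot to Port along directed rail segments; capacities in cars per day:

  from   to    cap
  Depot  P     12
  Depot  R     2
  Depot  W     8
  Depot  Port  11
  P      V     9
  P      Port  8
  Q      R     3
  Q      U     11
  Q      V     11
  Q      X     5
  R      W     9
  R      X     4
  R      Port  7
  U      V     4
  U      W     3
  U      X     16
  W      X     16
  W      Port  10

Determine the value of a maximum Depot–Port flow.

Augment Depot→Port: bottleneck 11, flow now 11.
Augment Depot→P→Port: bottleneck 8, flow now 19.
Augment Depot→R→Port: bottleneck 2, flow now 21.
Augment Depot→W→Port: bottleneck 8, flow now 29.
No augmenting path remains; maximum flow = 29.
In the residual graph, reachable from Depot: {Depot, P, V}.
Min-cut edges: Depot→R (2), Depot→W (8), Depot→Port (11), P→Port (8); capacity 2 + 8 + 11 + 8 = 29.
This cut is saturated, so no flow can exceed 29.

29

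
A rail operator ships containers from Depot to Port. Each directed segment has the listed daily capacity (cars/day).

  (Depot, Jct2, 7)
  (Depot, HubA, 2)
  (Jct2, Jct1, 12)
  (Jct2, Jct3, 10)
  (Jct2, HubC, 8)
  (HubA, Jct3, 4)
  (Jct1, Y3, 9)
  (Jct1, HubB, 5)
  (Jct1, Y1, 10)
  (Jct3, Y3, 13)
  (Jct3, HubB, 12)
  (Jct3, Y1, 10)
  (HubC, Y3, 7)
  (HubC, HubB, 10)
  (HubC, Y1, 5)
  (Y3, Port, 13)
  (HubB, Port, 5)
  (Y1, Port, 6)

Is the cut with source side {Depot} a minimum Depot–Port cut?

Yes — it is a minimum cut (capacity 9).

Given cut capacity: 7 + 2 = 9.
Augment Depot→Jct2→Jct1→Y3→Port: bottleneck 7, flow now 7.
Augment Depot→HubA→Jct3→Y3→Port: bottleneck 2, flow now 9.
No augmenting path remains; maximum flow = 9.
Cut capacity 9 equals the max flow, so it is a minimum cut.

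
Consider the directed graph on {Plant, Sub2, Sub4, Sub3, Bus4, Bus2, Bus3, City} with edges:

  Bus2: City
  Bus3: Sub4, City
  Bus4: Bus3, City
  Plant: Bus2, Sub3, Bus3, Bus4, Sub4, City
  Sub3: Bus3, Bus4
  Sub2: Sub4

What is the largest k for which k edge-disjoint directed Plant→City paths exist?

Assign every edge capacity 1; by Menger, the answer equals the max flow.
Path Plant→City (+1); total 1.
Path Plant→Bus4→City (+1); total 2.
Path Plant→Bus2→City (+1); total 3.
Path Plant→Bus3→City (+1); total 4.
No residual Plant→City path; max flow = 4.
Certifying cut of size 4: {Bus3→City, Bus4→City, Plant→Bus2, Plant→City}.

4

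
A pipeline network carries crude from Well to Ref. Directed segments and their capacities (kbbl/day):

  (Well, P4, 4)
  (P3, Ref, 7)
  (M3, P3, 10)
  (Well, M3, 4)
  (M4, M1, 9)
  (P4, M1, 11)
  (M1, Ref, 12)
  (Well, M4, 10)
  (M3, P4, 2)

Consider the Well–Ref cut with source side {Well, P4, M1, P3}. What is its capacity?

33

Edges leaving {Well, P4, M1, P3}: Well→M3 (4), Well→M4 (10), M1→Ref (12), P3→Ref (7).
Cut capacity = 4 + 10 + 12 + 7 = 33.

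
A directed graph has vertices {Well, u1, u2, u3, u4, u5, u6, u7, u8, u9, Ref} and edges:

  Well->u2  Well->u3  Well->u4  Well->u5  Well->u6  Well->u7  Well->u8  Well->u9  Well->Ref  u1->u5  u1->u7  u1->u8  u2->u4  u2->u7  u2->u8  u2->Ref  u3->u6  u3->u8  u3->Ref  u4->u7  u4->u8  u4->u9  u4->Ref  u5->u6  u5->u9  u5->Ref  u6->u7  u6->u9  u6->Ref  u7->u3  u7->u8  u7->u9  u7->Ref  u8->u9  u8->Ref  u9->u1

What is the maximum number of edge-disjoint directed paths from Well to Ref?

8

Assign every edge capacity 1; by Menger, the answer equals the max flow.
Path Well→Ref (+1); total 1.
Path Well→u2→Ref (+1); total 2.
Path Well→u3→Ref (+1); total 3.
Path Well→u4→Ref (+1); total 4.
Path Well→u5→Ref (+1); total 5.
Path Well→u6→Ref (+1); total 6.
Path Well→u7→Ref (+1); total 7.
Path Well→u8→Ref (+1); total 8.
No residual Well→Ref path; max flow = 8.
Certifying cut of size 8: {Well→Ref, Well→u2, Well→u4, u3→Ref, u5→Ref, u6→Ref, u7→Ref, u8→Ref}.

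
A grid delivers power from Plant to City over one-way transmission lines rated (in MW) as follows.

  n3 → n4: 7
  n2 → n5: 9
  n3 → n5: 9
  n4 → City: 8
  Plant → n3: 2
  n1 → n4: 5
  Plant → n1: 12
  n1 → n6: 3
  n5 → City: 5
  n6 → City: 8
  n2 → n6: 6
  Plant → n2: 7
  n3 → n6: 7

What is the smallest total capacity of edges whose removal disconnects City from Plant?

Augment Plant→n1→n4→City: bottleneck 5, flow now 5.
Augment Plant→n1→n6→City: bottleneck 3, flow now 8.
Augment Plant→n2→n5→City: bottleneck 5, flow now 13.
Augment Plant→n2→n6→City: bottleneck 2, flow now 15.
Augment Plant→n3→n4→City: bottleneck 2, flow now 17.
No augmenting path remains; maximum flow = 17.
By max-flow min-cut, the minimum cut capacity equals the max flow.
In the residual graph, reachable from Plant: {Plant, n1}.
Min-cut edges: Plant→n2 (7), Plant→n3 (2), n1→n4 (5), n1→n6 (3); capacity 7 + 2 + 5 + 3 = 17.

17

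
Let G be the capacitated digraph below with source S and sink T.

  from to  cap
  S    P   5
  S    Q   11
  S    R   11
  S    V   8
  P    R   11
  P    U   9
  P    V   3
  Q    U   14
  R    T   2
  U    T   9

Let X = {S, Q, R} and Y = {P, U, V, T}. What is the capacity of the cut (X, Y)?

Edges leaving {S, Q, R}: S→P (5), S→V (8), Q→U (14), R→T (2).
Cut capacity = 5 + 8 + 14 + 2 = 29.

29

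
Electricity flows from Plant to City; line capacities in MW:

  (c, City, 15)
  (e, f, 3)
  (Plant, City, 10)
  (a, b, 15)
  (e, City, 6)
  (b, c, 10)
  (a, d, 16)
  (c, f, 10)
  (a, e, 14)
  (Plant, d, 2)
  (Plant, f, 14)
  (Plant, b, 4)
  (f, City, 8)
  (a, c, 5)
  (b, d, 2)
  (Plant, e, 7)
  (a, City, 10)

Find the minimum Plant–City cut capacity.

Augment Plant→City: bottleneck 10, flow now 10.
Augment Plant→e→City: bottleneck 6, flow now 16.
Augment Plant→f→City: bottleneck 8, flow now 24.
Augment Plant→b→c→City: bottleneck 4, flow now 28.
No augmenting path remains; maximum flow = 28.
By max-flow min-cut, the minimum cut capacity equals the max flow.
In the residual graph, reachable from Plant: {Plant, d, e, f}.
Min-cut edges: Plant→b (4), Plant→City (10), e→City (6), f→City (8); capacity 4 + 10 + 6 + 8 = 28.

28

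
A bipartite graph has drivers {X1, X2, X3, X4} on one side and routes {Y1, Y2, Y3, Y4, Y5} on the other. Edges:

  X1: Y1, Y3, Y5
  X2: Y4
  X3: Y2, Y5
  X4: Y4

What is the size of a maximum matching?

3

Unit-capacity flow: source→left, listed edges, right→sink; max matching = max flow.
Augmenting path X1→Y1 (+1); matched 1.
Augmenting path X2→Y4 (+1); matched 2.
Augmenting path X3→Y2 (+1); matched 3.
No augmenting path remains; maximum matching = 3.
König certificate: {X1, X3, Y4} is a vertex cover of size 3 (every listed pair touches it), so no matching can be larger.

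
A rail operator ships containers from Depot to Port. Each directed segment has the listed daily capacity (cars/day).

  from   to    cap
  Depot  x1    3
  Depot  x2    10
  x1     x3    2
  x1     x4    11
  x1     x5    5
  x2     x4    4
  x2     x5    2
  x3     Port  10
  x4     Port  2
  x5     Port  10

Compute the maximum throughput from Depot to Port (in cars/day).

7

Augment Depot→x1→x3→Port: bottleneck 2, flow now 2.
Augment Depot→x1→x4→Port: bottleneck 1, flow now 3.
Augment Depot→x2→x4→Port: bottleneck 1, flow now 4.
Augment Depot→x2→x5→Port: bottleneck 2, flow now 6.
Augment Depot→x2→x4→x1→x5→Port: bottleneck 1, flow now 7. (uses reverse residual edge)
No augmenting path remains; maximum flow = 7.
In the residual graph, reachable from Depot: {Depot, x2, x4}.
Min-cut edges: Depot→x1 (3), x2→x5 (2), x4→Port (2); capacity 3 + 2 + 2 = 7.
This cut is saturated, so no flow can exceed 7.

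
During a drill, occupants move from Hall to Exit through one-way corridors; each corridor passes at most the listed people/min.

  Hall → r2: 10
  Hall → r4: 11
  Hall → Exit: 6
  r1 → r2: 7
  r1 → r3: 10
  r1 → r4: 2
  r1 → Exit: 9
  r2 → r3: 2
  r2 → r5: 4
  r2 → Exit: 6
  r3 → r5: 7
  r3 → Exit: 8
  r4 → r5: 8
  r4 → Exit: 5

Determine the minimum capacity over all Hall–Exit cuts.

Augment Hall→Exit: bottleneck 6, flow now 6.
Augment Hall→r2→Exit: bottleneck 6, flow now 12.
Augment Hall→r4→Exit: bottleneck 5, flow now 17.
Augment Hall→r2→r3→Exit: bottleneck 2, flow now 19.
No augmenting path remains; maximum flow = 19.
By max-flow min-cut, the minimum cut capacity equals the max flow.
In the residual graph, reachable from Hall: {Hall, r2, r4, r5}.
Min-cut edges: Hall→Exit (6), r2→r3 (2), r2→Exit (6), r4→Exit (5); capacity 6 + 2 + 6 + 5 = 19.

19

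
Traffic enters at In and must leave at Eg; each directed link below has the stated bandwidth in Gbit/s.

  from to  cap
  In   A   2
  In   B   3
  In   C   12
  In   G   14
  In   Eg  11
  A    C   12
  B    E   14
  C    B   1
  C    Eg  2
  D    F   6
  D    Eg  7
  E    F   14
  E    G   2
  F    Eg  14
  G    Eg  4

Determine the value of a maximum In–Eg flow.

Augment In→Eg: bottleneck 11, flow now 11.
Augment In→C→Eg: bottleneck 2, flow now 13.
Augment In→G→Eg: bottleneck 4, flow now 17.
Augment In→B→E→F→Eg: bottleneck 3, flow now 20.
Augment In→C→B→E→F→Eg: bottleneck 1, flow now 21.
No augmenting path remains; maximum flow = 21.
In the residual graph, reachable from In: {In, A, C, G}.
Min-cut edges: In→B (3), In→Eg (11), C→B (1), C→Eg (2), G→Eg (4); capacity 3 + 11 + 1 + 2 + 4 = 21.
This cut is saturated, so no flow can exceed 21.

21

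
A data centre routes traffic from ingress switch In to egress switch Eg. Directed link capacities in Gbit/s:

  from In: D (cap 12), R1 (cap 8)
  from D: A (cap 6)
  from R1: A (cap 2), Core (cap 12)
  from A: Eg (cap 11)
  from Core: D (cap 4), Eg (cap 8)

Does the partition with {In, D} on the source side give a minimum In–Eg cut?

Yes — it is a minimum cut (capacity 14).

Given cut capacity: 8 + 6 = 14.
Augment In→D→A→Eg: bottleneck 6, flow now 6.
Augment In→R1→A→Eg: bottleneck 2, flow now 8.
Augment In→R1→Core→Eg: bottleneck 6, flow now 14.
No augmenting path remains; maximum flow = 14.
Cut capacity 14 equals the max flow, so it is a minimum cut.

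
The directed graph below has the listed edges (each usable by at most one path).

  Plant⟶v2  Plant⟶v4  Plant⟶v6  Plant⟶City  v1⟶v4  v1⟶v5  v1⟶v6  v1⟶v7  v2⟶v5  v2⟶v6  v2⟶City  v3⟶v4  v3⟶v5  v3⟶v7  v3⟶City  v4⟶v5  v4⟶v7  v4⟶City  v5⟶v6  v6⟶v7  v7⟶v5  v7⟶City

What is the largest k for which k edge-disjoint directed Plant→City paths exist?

Assign every edge capacity 1; by Menger, the answer equals the max flow.
Path Plant→City (+1); total 1.
Path Plant→v2→City (+1); total 2.
Path Plant→v4→City (+1); total 3.
Path Plant→v6→v7→City (+1); total 4.
No residual Plant→City path; max flow = 4.
Certifying cut of size 4: {Plant→City, Plant→v2, Plant→v4, Plant→v6}.

4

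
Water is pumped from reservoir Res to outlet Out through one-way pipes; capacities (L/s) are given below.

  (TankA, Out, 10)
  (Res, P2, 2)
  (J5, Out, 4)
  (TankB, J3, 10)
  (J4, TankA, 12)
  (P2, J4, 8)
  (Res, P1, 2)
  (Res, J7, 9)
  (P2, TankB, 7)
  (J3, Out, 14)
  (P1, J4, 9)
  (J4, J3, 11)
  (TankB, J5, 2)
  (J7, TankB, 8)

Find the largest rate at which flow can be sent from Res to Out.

Augment Res→J7→TankB→J5→Out: bottleneck 2, flow now 2.
Augment Res→J7→TankB→J3→Out: bottleneck 6, flow now 8.
Augment Res→P2→J4→J3→Out: bottleneck 2, flow now 10.
Augment Res→P1→J4→J3→Out: bottleneck 2, flow now 12.
No augmenting path remains; maximum flow = 12.
In the residual graph, reachable from Res: {Res, J7}.
Min-cut edges: Res→P2 (2), Res→P1 (2), J7→TankB (8); capacity 2 + 2 + 8 = 12.
This cut is saturated, so no flow can exceed 12.

12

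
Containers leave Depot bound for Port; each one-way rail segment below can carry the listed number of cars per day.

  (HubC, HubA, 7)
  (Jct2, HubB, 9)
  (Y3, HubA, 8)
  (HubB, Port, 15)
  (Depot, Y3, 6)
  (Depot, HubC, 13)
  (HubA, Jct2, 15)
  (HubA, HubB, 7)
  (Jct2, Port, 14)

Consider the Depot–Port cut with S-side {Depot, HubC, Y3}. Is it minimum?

Given cut capacity: 7 + 8 = 15.
Augment Depot→HubC→HubA→Jct2→Port: bottleneck 7, flow now 7.
Augment Depot→Y3→HubA→Jct2→Port: bottleneck 6, flow now 13.
No augmenting path remains; maximum flow = 13.
In the residual graph, reachable from Depot: {Depot, HubC}.
Min-cut edges: Depot→Y3 (6), HubC→HubA (7); capacity 6 + 7 = 13.
Cut capacity 15 exceeds the max flow 13, so it is not minimum.

No — its capacity is 15, but the minimum cut has capacity 13.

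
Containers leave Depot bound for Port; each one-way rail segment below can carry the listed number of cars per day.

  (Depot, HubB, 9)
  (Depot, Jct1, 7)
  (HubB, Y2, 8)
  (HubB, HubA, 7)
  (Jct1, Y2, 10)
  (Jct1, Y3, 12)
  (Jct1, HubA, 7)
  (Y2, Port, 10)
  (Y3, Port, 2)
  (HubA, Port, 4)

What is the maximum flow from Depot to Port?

Augment Depot→HubB→Y2→Port: bottleneck 8, flow now 8.
Augment Depot→HubB→HubA→Port: bottleneck 1, flow now 9.
Augment Depot→Jct1→Y2→Port: bottleneck 2, flow now 11.
Augment Depot→Jct1→Y3→Port: bottleneck 2, flow now 13.
Augment Depot→Jct1→HubA→Port: bottleneck 3, flow now 16.
No augmenting path remains; maximum flow = 16.
In the residual graph, reachable from Depot: {Depot}.
Min-cut edges: Depot→HubB (9), Depot→Jct1 (7); capacity 9 + 7 = 16.
This cut is saturated, so no flow can exceed 16.

16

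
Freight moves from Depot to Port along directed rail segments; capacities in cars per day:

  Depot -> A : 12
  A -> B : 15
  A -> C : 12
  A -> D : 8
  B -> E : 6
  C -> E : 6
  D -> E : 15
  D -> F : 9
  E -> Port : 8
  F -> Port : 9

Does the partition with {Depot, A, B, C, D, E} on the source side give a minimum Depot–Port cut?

Given cut capacity: 9 + 8 = 17.
Augment Depot→A→B→E→Port: bottleneck 6, flow now 6.
Augment Depot→A→C→E→Port: bottleneck 2, flow now 8.
Augment Depot→A→D→F→Port: bottleneck 4, flow now 12.
No augmenting path remains; maximum flow = 12.
In the residual graph, reachable from Depot: {Depot}.
Min-cut edges: Depot→A (12); capacity 12 = 12.
Cut capacity 17 exceeds the max flow 12, so it is not minimum.

No — its capacity is 17, but the minimum cut has capacity 12.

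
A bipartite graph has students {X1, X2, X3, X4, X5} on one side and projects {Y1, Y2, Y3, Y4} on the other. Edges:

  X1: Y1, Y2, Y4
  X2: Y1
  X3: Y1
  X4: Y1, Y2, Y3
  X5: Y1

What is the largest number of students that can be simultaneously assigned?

3

Unit-capacity flow: source→left, listed edges, right→sink; max matching = max flow.
Augmenting path X1→Y1 (+1); matched 1.
Augmenting path X4→Y2 (+1); matched 2.
Augmenting path X2→Y1→X1→Y4 (+1); matched 3.
No augmenting path remains; maximum matching = 3.
König certificate: {X1, X4, Y1} is a vertex cover of size 3 (every listed pair touches it), so no matching can be larger.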